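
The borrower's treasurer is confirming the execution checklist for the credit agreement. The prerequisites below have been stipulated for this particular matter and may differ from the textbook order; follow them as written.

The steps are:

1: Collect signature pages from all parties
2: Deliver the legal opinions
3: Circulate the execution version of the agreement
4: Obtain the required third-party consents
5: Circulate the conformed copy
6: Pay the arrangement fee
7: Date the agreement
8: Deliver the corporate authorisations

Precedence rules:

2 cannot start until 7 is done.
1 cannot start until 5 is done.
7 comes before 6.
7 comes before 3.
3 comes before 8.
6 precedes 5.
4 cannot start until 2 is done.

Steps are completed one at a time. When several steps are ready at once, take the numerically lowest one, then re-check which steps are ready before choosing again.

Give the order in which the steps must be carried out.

7, 2, 3, 4, 6, 5, 1, 8

Only 7 has no prerequisites, so it is first.
Ready: 2, 3 and 6. 2 has the earlier label → 2.
Ready: 3, 4 and 6. 3 has the earlier label → 3.
8 now also ready, so the ready set is {4, 6, 8}; 4 has the earlier label → 4.
Now 6 and 8 have their prerequisites met. 6 has the earlier label, so 6 next.
5 now also ready, so the ready set is {5, 8}; 5 has the earlier label → 5.
1 now also ready, so the ready set is {1, 8}; 1 has the earlier label → 1.
8 is the only step now ready → 8.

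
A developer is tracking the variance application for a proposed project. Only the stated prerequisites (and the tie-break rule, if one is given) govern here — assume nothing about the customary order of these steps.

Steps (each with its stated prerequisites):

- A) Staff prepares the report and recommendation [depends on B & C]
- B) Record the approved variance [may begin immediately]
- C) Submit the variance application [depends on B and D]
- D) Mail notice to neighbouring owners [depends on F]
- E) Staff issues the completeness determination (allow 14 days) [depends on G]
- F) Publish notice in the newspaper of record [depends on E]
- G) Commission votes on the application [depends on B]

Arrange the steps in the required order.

B → G → E → F → D → C → A

Only B has no prerequisites, so it is first.
That leaves G as the only ready step → G.
Next only E has its prerequisites met → E.
F is the only step now ready → F.
D needed F, now all done → D.
Next only C has its prerequisites met → C.
Next only A has its prerequisites met → A.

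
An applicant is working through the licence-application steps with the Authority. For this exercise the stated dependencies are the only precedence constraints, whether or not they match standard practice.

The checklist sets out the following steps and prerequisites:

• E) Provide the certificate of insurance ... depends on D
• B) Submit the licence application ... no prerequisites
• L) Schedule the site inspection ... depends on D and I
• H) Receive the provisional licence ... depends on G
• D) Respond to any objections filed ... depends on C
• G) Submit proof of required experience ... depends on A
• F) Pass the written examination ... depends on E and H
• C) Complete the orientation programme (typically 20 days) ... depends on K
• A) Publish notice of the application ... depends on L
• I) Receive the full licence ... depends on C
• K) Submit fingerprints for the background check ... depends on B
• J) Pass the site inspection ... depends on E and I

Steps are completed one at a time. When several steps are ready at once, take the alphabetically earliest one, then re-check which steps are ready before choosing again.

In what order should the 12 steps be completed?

B, K, C, D, E, I, J, L, A, G, H, F

B is the only step with nothing outstanding, so it goes first.
Next only K has its prerequisites met → K.
Next only C has its prerequisites met → C.
D and I are both available; D has the earlier label → D.
Ready: E and I. E has the earlier label → E.
I needed C, now all done → I.
Now J and L have their prerequisites met. J has the earlier label, so J next.
That leaves L as the only ready step → L.
A is the only step now ready → A.
G is the only step now ready → G.
H needed G, now all done → H.
That leaves F as the only ready step → F.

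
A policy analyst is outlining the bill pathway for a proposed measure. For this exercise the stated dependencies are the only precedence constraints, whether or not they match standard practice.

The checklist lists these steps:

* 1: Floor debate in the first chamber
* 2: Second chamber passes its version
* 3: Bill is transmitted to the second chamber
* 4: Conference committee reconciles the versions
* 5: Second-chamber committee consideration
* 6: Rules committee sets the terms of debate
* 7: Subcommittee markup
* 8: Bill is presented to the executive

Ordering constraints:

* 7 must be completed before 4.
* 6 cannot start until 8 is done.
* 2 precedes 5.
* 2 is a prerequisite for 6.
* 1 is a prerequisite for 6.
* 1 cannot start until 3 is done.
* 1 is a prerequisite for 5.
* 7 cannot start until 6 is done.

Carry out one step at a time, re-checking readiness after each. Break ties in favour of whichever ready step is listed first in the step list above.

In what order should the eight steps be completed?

Nothing is required for 2, 3 and 8. 2 is listed earlier → 2 first.
Ready: 3 and 8. 3 is listed earlier → 3.
Now 1 and 8 have their prerequisites met. 1 is listed earlier, so 1 next.
5 and 8 are both available; 5 is listed earlier → 5.
That leaves 8 as the only ready step → 8.
6 needed 1, 2 and 8, now all done → 6.
7 needed 6, now all done → 7.
4 needed 7, now all done → 4.

2, 3, 1, 5, 8, 6, 7, 4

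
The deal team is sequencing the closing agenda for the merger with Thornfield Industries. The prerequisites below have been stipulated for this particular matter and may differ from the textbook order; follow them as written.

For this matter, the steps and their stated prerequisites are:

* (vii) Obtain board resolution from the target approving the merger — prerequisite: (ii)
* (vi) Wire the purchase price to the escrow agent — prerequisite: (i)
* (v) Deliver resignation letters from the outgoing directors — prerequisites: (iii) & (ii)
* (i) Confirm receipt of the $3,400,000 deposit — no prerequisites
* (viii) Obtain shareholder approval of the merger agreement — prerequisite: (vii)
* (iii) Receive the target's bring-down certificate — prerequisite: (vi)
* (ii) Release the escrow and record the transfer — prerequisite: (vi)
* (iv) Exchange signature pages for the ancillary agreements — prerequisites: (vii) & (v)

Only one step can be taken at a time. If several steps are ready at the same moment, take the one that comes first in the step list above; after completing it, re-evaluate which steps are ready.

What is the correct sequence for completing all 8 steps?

(i), (vi), (iii), (ii), (vii), (v), (viii), (iv)

Only (i) has no prerequisites, so it is first.
(vi) needed (i), now all done → (vi).
Ready: (iii) and (ii). (iii) is listed earlier → (iii).
(ii) needed (vi), now all done → (ii).
Ready: (vii) and (v). (vii) is listed earlier → (vii).
Now (v) and (viii) have their prerequisites met. (v) is listed earlier, so (v) next.
(iv) now also ready, so the ready set is {(viii), (iv)}; (viii) is listed earlier → (viii).
(iv) needed (vii) and (v), now all done → (iv).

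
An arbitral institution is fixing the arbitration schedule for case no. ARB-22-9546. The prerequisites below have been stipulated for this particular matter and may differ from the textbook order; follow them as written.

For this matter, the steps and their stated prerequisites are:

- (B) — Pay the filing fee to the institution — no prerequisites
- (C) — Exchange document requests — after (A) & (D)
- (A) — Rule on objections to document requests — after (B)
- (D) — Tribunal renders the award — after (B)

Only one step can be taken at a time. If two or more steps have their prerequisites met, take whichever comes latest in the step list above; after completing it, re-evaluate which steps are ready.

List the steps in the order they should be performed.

Only (B) has no prerequisites, so it is first.
Ready: (D) and (A). (D) is listed later → (D).
(A) needed (B), now all done → (A).
That leaves (C) as the only ready step → (C).

(B) (D) (A) (C)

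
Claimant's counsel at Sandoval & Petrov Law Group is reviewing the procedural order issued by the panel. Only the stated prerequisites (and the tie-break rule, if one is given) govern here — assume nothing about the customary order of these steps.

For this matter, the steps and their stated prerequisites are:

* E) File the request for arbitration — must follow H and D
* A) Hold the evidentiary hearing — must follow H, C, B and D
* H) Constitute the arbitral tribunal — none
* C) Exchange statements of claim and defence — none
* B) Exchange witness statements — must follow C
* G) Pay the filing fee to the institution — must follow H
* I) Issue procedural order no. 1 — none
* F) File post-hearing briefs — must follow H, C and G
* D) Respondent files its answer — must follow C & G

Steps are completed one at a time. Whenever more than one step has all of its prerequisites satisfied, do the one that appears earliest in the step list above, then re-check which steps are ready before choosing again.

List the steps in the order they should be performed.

H → C → B → G → I → F → D → E → A

H, C and I have no prerequisites; H is listed earlier, so H is first.
G now also ready, so the ready set is {C, G, I}; C is listed earlier → C.
Now B, G and I have their prerequisites met. B is listed earlier, so B next.
Now G and I have their prerequisites met. G is listed earlier, so G next.
Ready: I, F and D. I is listed earlier → I.
F and D are both available; F is listed earlier → F.
Next only D has its prerequisites met → D.
Now E and A have their prerequisites met. E is listed earlier, so E next.
A needed H, C, B and D, now all done → A.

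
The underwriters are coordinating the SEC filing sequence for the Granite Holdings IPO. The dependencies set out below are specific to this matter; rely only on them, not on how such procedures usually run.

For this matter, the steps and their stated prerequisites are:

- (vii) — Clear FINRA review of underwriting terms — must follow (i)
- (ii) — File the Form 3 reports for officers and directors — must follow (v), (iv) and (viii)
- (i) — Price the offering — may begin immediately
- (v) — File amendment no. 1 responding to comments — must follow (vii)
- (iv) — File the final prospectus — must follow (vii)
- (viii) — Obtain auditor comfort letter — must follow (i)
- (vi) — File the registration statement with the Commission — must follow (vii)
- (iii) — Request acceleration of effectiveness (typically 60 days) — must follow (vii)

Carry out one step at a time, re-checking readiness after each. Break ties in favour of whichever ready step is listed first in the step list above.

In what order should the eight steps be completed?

(i) has no prerequisites → (i) first.
(vii) and (viii) are both available; (vii) is listed earlier → (vii).
(v), (iv), (vi) and (iii) now also ready, so the ready set is {(v), (iv), (viii), (vi), (iii)}; (v) is listed earlier → (v).
Ready: (iv), (viii), (vi) and (iii). (iv) is listed earlier → (iv).
(viii), (vi) and (iii) are all available; (viii) is listed earlier → (viii).
(ii) now also ready, so the ready set is {(ii), (vi), (iii)}; (ii) is listed earlier → (ii).
(vi) and (iii) are both available; (vi) is listed earlier → (vi).
(iii) needed (vii), now all done → (iii).

(i) (vii) (v) (iv) (viii) (ii) (vi) (iii)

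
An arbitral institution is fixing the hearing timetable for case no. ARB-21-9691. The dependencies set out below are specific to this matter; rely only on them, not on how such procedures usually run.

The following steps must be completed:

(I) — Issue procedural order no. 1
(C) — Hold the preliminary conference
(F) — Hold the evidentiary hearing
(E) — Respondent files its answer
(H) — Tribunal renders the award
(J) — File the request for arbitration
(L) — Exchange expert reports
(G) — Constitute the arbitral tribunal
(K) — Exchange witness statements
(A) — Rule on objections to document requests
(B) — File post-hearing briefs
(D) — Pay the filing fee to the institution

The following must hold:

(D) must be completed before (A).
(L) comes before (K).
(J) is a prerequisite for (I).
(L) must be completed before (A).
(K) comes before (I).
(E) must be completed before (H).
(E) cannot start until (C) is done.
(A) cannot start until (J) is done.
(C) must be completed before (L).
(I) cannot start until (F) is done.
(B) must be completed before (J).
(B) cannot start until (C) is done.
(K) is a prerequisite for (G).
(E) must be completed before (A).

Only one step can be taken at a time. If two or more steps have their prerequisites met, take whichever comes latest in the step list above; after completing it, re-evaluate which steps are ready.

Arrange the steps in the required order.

Nothing is required for (D), (F) and (C). (D) is listed later → (D) first.
(F) and (C) are both available; (F) is listed later → (F).
That leaves (C) as the only ready step → (C).
Ready: (B), (L) and (E). (B) is listed later → (B).
Now (L), (J) and (E) have their prerequisites met. (L) is listed later, so (L) next.
(K) now also ready, so the ready set is {(K), (J), (E)}; (K) is listed later → (K).
Ready: (G), (J) and (E). (G) is listed later → (G).
Now (J) and (E) have their prerequisites met. (J) is listed later, so (J) next.
(E) and (I) are both available; (E) is listed later → (E).
Now (A), (H) and (I) have their prerequisites met. (A) is listed later, so (A) next.
Now (H) and (I) have their prerequisites met. (H) is listed later, so (H) next.
(I) needed (K), (J) and (F), now all done → (I).

(D) → (F) → (C) → (B) → (L) → (K) → (G) → (J) → (E) → (A) → (H) → (I)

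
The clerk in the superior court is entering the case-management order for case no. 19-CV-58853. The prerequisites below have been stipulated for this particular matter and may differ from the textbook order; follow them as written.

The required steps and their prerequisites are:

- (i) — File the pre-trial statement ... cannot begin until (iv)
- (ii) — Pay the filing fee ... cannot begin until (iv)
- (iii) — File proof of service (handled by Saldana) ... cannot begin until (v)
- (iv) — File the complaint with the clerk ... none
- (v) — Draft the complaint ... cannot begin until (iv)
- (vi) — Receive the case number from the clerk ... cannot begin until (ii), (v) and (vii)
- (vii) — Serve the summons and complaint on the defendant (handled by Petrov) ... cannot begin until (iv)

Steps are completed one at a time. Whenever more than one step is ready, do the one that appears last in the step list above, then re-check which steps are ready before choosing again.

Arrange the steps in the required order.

(iv), (vii), (v), (iii), (ii), (vi), (i)

(iv) is the only step with nothing outstanding, so it goes first.
Ready: (vii), (v), (ii) and (i). (vii) is listed later → (vii).
Ready: (v), (ii) and (i). (v) is listed later → (v).
(iii), (ii) and (i) are all available; (iii) is listed later → (iii).
(ii) and (i) are both available; (ii) is listed later → (ii).
Ready: (vi) and (i). (vi) is listed later → (vi).
Next only (i) has its prerequisites met → (i).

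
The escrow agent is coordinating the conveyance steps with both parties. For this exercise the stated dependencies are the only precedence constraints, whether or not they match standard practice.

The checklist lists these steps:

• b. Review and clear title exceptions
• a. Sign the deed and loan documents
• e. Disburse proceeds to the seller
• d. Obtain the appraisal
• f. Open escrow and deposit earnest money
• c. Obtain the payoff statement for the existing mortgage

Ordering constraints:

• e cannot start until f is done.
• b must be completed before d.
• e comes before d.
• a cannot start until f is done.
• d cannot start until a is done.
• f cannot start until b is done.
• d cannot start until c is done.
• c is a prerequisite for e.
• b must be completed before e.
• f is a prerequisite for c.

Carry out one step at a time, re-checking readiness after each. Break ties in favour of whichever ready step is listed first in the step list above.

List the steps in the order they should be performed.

b, f, a, c, e, d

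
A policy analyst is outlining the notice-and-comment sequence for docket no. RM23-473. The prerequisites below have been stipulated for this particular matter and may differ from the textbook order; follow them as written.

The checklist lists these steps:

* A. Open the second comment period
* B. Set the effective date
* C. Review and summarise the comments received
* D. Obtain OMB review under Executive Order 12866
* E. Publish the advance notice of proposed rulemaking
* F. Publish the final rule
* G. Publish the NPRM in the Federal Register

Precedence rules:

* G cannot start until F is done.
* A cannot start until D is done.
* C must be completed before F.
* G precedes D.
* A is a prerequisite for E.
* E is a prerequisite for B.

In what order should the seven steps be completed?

C → F → G → D → A → E → B

Only C has no prerequisites, so it is first.
That leaves F as the only ready step → F.
G is the only step now ready → G.
Next only D has its prerequisites met → D.
A needed D, now all done → A.
E is the only step now ready → E.
B is the only step now ready → B.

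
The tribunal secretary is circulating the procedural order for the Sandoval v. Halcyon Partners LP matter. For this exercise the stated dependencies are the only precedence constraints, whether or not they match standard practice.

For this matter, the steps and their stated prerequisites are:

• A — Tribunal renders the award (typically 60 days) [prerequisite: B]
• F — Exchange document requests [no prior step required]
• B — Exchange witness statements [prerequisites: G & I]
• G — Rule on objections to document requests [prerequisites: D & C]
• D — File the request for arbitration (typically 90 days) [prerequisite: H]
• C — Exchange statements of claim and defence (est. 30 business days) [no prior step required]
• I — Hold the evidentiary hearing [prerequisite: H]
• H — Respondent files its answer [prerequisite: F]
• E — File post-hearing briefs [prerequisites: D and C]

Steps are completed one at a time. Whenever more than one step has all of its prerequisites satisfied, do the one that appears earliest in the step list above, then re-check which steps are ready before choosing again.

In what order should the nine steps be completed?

Nothing is required for F and C. F is listed earlier → F first.
H now also ready, so the ready set is {C, H}; C is listed earlier → C.
H is the only step now ready → H.
Now D and I have their prerequisites met. D is listed earlier, so D next.
G, I and E are all available; G is listed earlier → G.
I and E are both available; I is listed earlier → I.
B and E are both available; B is listed earlier → B.
A and E are both available; A is listed earlier → A.
E needed D and C, now all done → E.

F → C → H → D → G → I → B → A → E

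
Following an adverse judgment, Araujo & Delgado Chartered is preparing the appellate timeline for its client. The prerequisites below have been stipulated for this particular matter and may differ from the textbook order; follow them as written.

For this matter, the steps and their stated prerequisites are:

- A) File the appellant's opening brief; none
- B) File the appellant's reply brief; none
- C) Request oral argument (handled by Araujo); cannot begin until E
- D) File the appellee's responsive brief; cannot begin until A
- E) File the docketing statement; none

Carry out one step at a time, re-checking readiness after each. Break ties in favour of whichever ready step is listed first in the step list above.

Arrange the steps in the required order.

A B D E C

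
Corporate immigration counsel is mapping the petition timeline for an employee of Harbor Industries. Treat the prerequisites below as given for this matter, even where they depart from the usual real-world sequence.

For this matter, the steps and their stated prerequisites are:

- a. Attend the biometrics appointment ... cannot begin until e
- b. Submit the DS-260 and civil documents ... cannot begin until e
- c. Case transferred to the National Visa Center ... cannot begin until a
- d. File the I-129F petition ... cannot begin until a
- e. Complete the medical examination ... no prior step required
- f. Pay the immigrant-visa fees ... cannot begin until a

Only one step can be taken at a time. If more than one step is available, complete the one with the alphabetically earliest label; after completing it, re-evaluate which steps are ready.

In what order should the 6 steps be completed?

e a b c d f

e is the only step with nothing outstanding, so it goes first.
a and b are both available; a has the earlier label → a.
c, d and f now also ready, so the ready set is {b, c, d, f}; b has the earlier label → b.
Now c, d and f have their prerequisites met. c has the earlier label, so c next.
Now d and f have their prerequisites met. d has the earlier label, so d next.
f needed a, now all done → f.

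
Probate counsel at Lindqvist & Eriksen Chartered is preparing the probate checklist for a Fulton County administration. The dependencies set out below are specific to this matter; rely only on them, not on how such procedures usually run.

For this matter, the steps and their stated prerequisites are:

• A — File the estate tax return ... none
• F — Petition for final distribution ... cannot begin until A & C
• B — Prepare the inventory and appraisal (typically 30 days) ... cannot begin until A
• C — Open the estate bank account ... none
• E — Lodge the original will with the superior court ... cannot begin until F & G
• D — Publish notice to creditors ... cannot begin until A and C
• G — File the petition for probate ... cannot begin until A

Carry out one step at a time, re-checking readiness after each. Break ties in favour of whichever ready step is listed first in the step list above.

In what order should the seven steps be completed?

Nothing is required for A and C. A is listed earlier → A first.
B, C and G are all available; B is listed earlier → B.
C and G are both available; C is listed earlier → C.
F, D and G are all available; F is listed earlier → F.
Ready: D and G. D is listed earlier → D.
That leaves G as the only ready step → G.
E is the only step now ready → E.

A B C F D G E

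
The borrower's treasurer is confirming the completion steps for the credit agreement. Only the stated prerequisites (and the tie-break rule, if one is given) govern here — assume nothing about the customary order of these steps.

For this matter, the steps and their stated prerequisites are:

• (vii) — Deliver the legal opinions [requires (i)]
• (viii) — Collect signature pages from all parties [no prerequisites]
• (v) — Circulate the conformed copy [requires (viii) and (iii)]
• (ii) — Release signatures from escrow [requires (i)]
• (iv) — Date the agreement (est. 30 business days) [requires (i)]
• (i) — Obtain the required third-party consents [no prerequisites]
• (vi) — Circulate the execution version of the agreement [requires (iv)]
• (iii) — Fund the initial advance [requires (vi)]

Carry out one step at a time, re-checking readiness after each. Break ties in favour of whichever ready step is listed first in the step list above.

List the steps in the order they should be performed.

(viii) (i) (vii) (ii) (iv) (vi) (iii) (v)

(viii) and (i) have no prerequisites; (viii) is listed earlier, so (viii) is first.
That leaves (i) as the only ready step → (i).
(vii), (ii) and (iv) are all available; (vii) is listed earlier → (vii).
(ii) and (iv) are both available; (ii) is listed earlier → (ii).
(iv) needed (i), now all done → (iv).
(vi) needed (iv), now all done → (vi).
(iii) needed (vi), now all done → (iii).
(v) needed (viii) and (iii), now all done → (v).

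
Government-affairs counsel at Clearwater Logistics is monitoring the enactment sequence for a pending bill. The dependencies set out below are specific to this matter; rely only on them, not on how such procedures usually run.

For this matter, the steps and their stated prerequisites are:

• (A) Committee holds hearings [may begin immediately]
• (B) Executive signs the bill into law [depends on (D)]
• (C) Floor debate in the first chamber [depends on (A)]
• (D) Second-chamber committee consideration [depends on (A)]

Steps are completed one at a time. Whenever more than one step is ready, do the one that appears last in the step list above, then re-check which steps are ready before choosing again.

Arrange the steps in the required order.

(A) → (D) → (C) → (B)

Only (A) has no prerequisites, so it is first.
Ready: (D) and (C). (D) is listed later → (D).
(B) now also ready, so the ready set is {(C), (B)}; (C) is listed later → (C).
That leaves (B) as the only ready step → (B).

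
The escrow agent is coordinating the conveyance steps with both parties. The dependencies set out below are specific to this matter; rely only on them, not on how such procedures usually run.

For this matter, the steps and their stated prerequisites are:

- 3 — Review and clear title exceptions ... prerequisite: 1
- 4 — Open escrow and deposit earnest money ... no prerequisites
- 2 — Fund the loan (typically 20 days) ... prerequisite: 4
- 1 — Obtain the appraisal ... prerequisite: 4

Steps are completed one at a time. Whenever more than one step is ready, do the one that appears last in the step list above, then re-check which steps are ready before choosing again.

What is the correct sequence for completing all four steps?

4, 1, 2, 3

4 has no prerequisites → 4 first.
Ready: 1 and 2. 1 is listed later → 1.
3 now also ready, so the ready set is {2, 3}; 2 is listed later → 2.
3 is the only step now ready → 3.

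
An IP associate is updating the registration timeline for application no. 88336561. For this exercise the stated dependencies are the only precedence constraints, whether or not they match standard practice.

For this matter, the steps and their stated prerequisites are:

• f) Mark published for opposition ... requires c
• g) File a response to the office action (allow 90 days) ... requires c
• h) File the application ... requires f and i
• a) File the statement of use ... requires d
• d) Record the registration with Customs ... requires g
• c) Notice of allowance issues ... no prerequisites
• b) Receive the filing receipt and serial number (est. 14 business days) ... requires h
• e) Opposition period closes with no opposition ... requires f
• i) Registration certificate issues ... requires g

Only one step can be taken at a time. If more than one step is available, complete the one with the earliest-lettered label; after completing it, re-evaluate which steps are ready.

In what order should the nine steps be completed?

c is the only step with nothing outstanding, so it goes first.
f and g are both available; f has the earlier label → f.
Ready: e and g. e has the earlier label → e.
g needed c, now all done → g.
Now d and i have their prerequisites met. d has the earlier label, so d next.
Ready: a and i. a has the earlier label → a.
i is the only step now ready → i.
Next only h has its prerequisites met → h.
b needed h, now all done → b.

c, f, e, g, d, a, i, h, b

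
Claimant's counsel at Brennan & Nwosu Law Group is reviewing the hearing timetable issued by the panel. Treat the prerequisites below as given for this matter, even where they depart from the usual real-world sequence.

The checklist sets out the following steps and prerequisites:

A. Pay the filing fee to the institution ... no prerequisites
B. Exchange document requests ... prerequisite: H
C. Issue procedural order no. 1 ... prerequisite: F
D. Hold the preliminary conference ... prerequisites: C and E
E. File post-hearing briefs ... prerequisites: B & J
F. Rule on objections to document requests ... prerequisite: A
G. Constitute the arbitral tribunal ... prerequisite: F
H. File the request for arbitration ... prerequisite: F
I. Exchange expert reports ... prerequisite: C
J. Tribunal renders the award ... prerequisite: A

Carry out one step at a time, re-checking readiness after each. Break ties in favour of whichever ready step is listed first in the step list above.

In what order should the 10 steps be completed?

A is the only step with nothing outstanding, so it goes first.
Now F and J have their prerequisites met. F is listed earlier, so F next.
Ready: C, G, H and J. C is listed earlier → C.
G, H, I and J are all available; G is listed earlier → G.
H, I and J are all available; H is listed earlier → H.
B, I and J are all available; B is listed earlier → B.
Now I and J have their prerequisites met. I is listed earlier, so I next.
J needed A, now all done → J.
E is the only step now ready → E.
D is the only step now ready → D.

A, F, C, G, H, B, I, J, E, D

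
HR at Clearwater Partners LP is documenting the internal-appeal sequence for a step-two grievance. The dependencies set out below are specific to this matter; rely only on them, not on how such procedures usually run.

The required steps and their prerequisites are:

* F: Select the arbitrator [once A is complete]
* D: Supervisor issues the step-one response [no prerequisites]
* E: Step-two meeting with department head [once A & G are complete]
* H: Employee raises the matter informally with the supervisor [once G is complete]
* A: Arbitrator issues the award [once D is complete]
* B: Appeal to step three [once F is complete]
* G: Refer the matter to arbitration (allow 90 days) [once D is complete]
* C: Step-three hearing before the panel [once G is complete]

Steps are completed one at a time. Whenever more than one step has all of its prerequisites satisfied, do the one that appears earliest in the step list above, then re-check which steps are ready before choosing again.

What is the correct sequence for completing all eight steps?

D → A → F → B → G → E → H → C

D is the only step with nothing outstanding, so it goes first.
Now A and G have their prerequisites met. A is listed earlier, so A next.
Now F and G have their prerequisites met. F is listed earlier, so F next.
B now also ready, so the ready set is {B, G}; B is listed earlier → B.
G needed D, now all done → G.
Ready: E, H and C. E is listed earlier → E.
Now H and C have their prerequisites met. H is listed earlier, so H next.
That leaves C as the only ready step → C.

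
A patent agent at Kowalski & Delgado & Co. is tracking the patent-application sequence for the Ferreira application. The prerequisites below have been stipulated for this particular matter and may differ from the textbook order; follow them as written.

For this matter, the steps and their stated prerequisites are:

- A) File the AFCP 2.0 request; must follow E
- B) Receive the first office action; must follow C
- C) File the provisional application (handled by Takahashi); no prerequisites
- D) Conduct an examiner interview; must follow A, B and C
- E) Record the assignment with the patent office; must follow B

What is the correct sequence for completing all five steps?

C B E A D

Only C has no prerequisites, so it is first.
That leaves B as the only ready step → B.
E needed B, now all done → E.
A needed E, now all done → A.
That leaves D as the only ready step → D.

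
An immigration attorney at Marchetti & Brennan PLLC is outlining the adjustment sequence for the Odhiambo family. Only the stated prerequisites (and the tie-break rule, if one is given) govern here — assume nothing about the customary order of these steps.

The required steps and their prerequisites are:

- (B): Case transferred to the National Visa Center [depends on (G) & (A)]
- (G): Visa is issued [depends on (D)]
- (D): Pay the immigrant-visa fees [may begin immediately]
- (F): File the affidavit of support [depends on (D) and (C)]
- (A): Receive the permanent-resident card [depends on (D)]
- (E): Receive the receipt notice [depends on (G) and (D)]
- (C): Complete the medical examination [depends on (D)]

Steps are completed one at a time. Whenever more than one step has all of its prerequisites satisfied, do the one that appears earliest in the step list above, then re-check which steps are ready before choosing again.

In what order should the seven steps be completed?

(D) (G) (A) (B) (E) (C) (F)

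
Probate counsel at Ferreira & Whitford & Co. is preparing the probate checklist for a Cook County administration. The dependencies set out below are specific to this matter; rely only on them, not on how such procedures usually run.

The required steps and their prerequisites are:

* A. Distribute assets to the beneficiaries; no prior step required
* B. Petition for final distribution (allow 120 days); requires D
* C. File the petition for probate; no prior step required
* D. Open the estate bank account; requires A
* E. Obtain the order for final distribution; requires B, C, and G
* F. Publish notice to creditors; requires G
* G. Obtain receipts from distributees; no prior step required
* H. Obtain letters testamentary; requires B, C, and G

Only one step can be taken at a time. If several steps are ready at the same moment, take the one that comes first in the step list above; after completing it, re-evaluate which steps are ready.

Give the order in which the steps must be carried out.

A C D B G E F H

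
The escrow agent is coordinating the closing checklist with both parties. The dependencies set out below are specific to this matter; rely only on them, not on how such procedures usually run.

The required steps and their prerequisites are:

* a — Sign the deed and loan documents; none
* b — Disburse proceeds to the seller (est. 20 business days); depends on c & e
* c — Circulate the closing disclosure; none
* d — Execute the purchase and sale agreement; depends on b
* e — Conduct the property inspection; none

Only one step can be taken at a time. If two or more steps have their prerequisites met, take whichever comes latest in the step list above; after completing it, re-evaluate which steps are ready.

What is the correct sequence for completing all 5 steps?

e, c, b, d, a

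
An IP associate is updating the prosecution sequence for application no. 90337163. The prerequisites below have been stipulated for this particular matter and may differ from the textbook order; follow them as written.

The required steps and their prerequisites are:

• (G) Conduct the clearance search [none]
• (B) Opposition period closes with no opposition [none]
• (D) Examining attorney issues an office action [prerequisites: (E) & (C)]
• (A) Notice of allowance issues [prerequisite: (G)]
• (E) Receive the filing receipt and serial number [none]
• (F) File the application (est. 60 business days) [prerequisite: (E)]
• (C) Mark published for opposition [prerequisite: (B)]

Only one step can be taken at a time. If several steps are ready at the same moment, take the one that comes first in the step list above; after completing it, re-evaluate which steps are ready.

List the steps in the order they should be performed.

(G) (B) (A) (E) (F) (C) (D)

(G), (B) and (E) have no prerequisites; (G) is listed earlier, so (G) is first.
(A) now also ready, so the ready set is {(B), (A), (E)}; (B) is listed earlier → (B).
Ready: (A), (E) and (C). (A) is listed earlier → (A).
Ready: (E) and (C). (E) is listed earlier → (E).
Now (F) and (C) have their prerequisites met. (F) is listed earlier, so (F) next.
Next only (C) has its prerequisites met → (C).
That leaves (D) as the only ready step → (D).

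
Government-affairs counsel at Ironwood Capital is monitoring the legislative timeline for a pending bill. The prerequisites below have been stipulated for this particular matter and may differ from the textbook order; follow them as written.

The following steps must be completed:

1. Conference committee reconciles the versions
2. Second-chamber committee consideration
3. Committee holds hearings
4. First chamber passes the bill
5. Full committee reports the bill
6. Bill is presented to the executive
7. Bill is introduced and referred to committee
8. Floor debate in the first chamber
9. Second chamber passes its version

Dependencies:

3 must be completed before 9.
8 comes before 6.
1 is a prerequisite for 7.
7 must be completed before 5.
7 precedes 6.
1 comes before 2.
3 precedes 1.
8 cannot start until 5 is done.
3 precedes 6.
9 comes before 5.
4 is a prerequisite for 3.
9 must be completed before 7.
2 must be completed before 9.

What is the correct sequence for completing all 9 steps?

4 has no prerequisites → 4 first.
Next only 3 has its prerequisites met → 3.
1 needed 3, now all done → 1.
Next only 2 has its prerequisites met → 2.
9 needed 2 and 3, now all done → 9.
7 needed 1 and 9, now all done → 7.
Next only 5 has its prerequisites met → 5.
8 needed 5, now all done → 8.
Next only 6 has its prerequisites met → 6.

4, 3, 1, 2, 9, 7, 5, 8, 6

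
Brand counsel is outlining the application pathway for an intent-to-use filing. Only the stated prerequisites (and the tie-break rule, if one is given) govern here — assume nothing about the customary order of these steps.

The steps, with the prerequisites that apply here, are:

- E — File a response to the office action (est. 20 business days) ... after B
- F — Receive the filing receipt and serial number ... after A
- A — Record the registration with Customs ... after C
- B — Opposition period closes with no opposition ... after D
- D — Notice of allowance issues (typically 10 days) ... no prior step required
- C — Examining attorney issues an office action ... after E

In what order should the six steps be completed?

D is the only step with nothing outstanding, so it goes first.
That leaves B as the only ready step → B.
That leaves E as the only ready step → E.
That leaves C as the only ready step → C.
A needed C, now all done → A.
Next only F has its prerequisites met → F.

D B E C A F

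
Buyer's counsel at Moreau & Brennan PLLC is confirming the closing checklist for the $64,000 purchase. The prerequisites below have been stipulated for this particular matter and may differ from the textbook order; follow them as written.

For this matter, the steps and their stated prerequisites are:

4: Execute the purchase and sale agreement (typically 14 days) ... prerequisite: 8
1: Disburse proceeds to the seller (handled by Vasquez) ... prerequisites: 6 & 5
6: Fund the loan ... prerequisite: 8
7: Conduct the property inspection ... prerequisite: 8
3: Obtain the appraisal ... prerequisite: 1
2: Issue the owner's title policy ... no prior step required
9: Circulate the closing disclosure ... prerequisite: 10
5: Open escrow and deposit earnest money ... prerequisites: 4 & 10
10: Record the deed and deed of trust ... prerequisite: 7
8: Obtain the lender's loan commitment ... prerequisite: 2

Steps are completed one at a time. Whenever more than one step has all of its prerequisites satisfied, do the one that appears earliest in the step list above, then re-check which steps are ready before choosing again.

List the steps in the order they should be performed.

2 → 8 → 4 → 6 → 7 → 10 → 9 → 5 → 1 → 3

2 is the only step with nothing outstanding, so it goes first.
Next only 8 has its prerequisites met → 8.
Now 4, 6 and 7 have their prerequisites met. 4 is listed earlier, so 4 next.
Ready: 6 and 7. 6 is listed earlier → 6.
That leaves 7 as the only ready step → 7.
10 is the only step now ready → 10.
Ready: 9 and 5. 9 is listed earlier → 9.
5 needed 4 and 10, now all done → 5.
1 needed 6 and 5, now all done → 1.
Next only 3 has its prerequisites met → 3.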